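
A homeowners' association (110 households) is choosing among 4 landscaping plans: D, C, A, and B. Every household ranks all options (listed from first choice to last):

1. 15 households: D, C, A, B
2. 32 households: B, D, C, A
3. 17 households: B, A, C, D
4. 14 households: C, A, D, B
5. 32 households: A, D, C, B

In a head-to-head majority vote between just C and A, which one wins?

C

Voters preferring C to A: 61; preferring A to C: 49.
C wins the head-to-head.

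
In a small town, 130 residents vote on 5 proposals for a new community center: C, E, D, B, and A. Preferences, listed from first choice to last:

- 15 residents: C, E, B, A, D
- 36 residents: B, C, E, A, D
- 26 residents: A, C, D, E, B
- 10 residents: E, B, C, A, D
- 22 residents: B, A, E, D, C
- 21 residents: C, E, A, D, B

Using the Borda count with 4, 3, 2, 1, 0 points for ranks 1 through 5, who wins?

C: 15·4 + 36·3 + 26·3 + 10·2 + 22·0 + 21·4 = 350
E: 15·3 + 36·2 + 26·1 + 10·4 + 22·2 + 21·3 = 290
D: 15·0 + 36·0 + 26·2 + 10·0 + 22·1 + 21·1 = 95
B: 15·2 + 36·4 + 26·0 + 10·3 + 22·4 + 21·0 = 292
A: 15·1 + 36·1 + 26·4 + 10·1 + 22·3 + 21·2 = 273
C has the highest Borda score (350).

C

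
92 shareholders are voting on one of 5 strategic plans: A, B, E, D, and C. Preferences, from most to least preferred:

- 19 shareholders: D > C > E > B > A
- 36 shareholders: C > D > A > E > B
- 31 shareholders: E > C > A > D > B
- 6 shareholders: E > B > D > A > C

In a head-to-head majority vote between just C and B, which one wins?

Voters preferring C to B: 86; preferring B to C: 6.
C wins the head-to-head.

C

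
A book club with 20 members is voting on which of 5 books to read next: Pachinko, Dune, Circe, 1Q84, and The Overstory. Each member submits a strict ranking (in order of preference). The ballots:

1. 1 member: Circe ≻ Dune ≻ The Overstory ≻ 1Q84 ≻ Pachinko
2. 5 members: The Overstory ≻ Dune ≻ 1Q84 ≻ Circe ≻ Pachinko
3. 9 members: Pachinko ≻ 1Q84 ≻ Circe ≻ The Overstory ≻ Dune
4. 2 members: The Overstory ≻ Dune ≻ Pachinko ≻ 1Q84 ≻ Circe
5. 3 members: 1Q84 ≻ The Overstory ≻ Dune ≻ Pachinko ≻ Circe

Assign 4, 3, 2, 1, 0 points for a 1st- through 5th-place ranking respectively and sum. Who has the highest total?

1Q84

Pachinko: 1·0 + 5·0 + 9·4 + 2·2 + 3·1 = 43
Dune: 1·3 + 5·3 + 9·0 + 2·3 + 3·2 = 30
Circe: 1·4 + 5·1 + 9·2 + 2·0 + 3·0 = 27
1Q84: 1·1 + 5·2 + 9·3 + 2·1 + 3·4 = 52
The Overstory: 1·2 + 5·4 + 9·1 + 2·4 + 3·3 = 48
1Q84 has the highest Borda score (52).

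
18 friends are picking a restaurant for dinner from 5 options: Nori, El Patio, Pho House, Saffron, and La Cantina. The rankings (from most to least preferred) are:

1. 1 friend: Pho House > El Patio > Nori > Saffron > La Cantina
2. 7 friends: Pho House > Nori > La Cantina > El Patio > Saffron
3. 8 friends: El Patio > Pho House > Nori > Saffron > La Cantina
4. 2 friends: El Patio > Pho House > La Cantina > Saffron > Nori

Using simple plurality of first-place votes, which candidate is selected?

El Patio

First-place votes: Nori 0, El Patio 10, Pho House 8, Saffron 0, La Cantina 0.
El Patio has the most first-place votes.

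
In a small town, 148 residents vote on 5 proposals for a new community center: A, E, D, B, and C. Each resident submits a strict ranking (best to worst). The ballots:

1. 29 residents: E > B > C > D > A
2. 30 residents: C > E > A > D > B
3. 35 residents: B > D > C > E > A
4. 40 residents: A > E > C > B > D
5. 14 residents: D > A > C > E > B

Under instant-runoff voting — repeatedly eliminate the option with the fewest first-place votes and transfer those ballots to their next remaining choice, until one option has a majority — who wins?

Round 1: A 40, E 29, D 14, B 35, C 30. Eliminate D.
Round 2: A 54, E 29, B 35, C 30. Eliminate E.
Round 3: A 54, B 64, C 30. Eliminate C.
Round 4: A 84, B 64. A has a majority.

A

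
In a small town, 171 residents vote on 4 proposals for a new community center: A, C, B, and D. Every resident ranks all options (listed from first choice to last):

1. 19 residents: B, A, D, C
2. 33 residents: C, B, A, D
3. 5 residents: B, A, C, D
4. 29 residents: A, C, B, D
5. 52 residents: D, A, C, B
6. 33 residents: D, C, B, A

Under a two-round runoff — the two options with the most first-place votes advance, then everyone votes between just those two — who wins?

Round 1 first-place votes: A 29, C 33, B 24, D 85.
D and C advance.
Runoff: D is preferred to C by 104 voters; C by 67.
D wins the runoff.

D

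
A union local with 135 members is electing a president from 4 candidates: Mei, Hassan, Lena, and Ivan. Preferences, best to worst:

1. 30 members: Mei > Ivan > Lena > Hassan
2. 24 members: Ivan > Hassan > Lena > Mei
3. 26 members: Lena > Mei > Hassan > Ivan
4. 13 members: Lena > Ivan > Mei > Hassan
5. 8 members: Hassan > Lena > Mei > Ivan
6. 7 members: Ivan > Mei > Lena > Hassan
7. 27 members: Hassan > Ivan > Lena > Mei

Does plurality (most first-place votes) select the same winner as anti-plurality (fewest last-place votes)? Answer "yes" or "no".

yes

Plurality — first-place votes: Mei 30, Hassan 35, Lena 39, Ivan 31. Winner: Lena.
Anti-plurality — last-place votes: Mei 51, Hassan 50, Lena 0, Ivan 34. Winner: Lena.
The two methods agree.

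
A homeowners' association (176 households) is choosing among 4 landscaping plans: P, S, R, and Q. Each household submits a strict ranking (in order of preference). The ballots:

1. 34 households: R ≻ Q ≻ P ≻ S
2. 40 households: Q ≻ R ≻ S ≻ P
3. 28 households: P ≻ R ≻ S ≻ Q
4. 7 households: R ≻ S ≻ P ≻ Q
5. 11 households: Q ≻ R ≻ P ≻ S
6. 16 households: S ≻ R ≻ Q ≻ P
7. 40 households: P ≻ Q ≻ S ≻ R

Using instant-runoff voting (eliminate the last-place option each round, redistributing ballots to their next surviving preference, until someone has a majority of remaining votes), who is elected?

R

Round 1: P 68, S 16, R 41, Q 51. Eliminate S.
Round 2: P 68, R 57, Q 51. Eliminate Q.
Round 3: P 68, R 108. R has a majority.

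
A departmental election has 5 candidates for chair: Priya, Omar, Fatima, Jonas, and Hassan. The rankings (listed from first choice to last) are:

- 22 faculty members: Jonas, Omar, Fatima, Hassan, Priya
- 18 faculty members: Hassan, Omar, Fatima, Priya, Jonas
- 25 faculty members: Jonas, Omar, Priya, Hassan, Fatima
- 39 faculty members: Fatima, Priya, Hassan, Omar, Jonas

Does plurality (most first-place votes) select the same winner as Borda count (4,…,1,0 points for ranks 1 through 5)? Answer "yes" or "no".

Plurality — first-place votes: Priya 0, Omar 0, Fatima 39, Jonas 47, Hassan 18. Winner: Jonas.
Borda — scores: Priya 185, Omar 234, Fatima 236, Jonas 188, Hassan 197. Winner: Fatima.
The two methods disagree.

no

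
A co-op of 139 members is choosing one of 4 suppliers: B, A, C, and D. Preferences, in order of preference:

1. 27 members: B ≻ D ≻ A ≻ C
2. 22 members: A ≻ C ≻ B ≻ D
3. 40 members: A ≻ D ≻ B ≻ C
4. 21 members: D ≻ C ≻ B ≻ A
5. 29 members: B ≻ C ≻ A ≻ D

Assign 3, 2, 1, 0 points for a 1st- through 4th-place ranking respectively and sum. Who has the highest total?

B

B: 27·3 + 22·1 + 40·1 + 21·1 + 29·3 = 251
A: 27·1 + 22·3 + 40·3 + 21·0 + 29·1 = 242
C: 27·0 + 22·2 + 40·0 + 21·2 + 29·2 = 144
D: 27·2 + 22·0 + 40·2 + 21·3 + 29·0 = 197
B has the highest Borda score (251).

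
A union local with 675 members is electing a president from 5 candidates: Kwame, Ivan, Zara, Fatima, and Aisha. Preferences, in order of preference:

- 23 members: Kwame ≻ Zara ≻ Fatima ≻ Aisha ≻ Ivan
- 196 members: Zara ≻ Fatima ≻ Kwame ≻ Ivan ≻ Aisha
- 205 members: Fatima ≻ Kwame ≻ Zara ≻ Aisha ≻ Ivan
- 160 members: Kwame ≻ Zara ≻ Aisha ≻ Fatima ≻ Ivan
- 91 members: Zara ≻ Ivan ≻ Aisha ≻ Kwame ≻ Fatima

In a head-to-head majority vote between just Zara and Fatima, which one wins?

Voters preferring Zara to Fatima: 470; preferring Fatima to Zara: 205.
Zara wins the head-to-head.

Zara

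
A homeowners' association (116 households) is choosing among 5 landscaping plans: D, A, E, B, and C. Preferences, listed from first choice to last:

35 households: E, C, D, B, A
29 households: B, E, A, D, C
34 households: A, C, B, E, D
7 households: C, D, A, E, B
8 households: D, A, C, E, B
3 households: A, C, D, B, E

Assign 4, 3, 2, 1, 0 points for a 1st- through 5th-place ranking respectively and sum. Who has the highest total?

E

D: 35·2 + 29·1 + 34·0 + 7·3 + 8·4 + 3·2 = 158
A: 35·0 + 29·2 + 34·4 + 7·2 + 8·3 + 3·4 = 244
E: 35·4 + 29·3 + 34·1 + 7·1 + 8·1 + 3·0 = 276
B: 35·1 + 29·4 + 34·2 + 7·0 + 8·0 + 3·1 = 222
C: 35·3 + 29·0 + 34·3 + 7·4 + 8·2 + 3·3 = 260
E has the highest Borda score (276).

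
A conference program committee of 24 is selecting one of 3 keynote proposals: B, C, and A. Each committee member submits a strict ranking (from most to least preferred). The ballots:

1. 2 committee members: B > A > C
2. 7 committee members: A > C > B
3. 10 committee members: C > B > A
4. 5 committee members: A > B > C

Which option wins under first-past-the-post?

A

First-place votes: B 2, C 10, A 12.
A has the most first-place votes.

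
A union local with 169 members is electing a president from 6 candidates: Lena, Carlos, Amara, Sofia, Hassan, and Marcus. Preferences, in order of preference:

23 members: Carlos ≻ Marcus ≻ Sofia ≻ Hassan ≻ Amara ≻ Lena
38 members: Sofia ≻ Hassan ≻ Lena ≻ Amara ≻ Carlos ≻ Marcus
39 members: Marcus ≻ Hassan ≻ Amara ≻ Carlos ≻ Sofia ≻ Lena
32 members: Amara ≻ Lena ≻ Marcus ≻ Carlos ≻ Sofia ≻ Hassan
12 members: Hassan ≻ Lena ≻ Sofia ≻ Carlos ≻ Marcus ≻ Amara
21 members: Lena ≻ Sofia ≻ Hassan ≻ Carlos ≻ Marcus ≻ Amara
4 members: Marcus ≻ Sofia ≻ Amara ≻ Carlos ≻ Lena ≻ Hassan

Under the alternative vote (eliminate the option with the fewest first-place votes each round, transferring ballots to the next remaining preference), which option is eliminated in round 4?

Round 1: Lena 21, Carlos 23, Amara 32, Sofia 38, Hassan 12, Marcus 43. Eliminate Hassan.
Round 2: Lena 33, Carlos 23, Amara 32, Sofia 38, Marcus 43. Eliminate Carlos.
Round 3: Lena 33, Amara 32, Sofia 38, Marcus 66. Eliminate Amara.
Round 4: Lena 65, Sofia 38, Marcus 66. Eliminate Sofia.

Sofia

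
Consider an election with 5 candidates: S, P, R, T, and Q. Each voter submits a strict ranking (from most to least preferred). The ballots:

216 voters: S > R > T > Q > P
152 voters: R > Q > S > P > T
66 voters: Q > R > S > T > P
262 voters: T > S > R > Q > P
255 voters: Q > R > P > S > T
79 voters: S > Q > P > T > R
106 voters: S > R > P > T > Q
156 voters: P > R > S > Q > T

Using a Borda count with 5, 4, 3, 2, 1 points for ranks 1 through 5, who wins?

S: 216·5 + 152·3 + 66·3 + 262·4 + 255·2 + 79·5 + 106·5 + 156·3 = 4685
P: 216·1 + 152·2 + 66·1 + 262·1 + 255·3 + 79·3 + 106·3 + 156·5 = 2948
R: 216·4 + 152·5 + 66·4 + 262·3 + 255·4 + 79·1 + 106·4 + 156·4 = 4821
T: 216·3 + 152·1 + 66·2 + 262·5 + 255·1 + 79·2 + 106·2 + 156·1 = 3023
Q: 216·2 + 152·4 + 66·5 + 262·2 + 255·5 + 79·4 + 106·1 + 156·2 = 3903
R has the highest Borda score (4821).

R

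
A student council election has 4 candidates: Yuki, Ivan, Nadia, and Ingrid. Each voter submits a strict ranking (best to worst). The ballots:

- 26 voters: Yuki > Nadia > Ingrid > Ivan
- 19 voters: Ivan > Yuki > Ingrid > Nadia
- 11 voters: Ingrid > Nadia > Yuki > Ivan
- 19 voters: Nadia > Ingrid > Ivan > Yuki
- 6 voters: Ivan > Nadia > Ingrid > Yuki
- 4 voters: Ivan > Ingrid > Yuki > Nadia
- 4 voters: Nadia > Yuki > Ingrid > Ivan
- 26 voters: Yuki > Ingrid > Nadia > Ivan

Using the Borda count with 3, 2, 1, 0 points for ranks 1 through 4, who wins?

Yuki

Yuki: 26·3 + 19·2 + 11·1 + 19·0 + 6·0 + 4·1 + 4·2 + 26·3 = 217
Ivan: 26·0 + 19·3 + 11·0 + 19·1 + 6·3 + 4·3 + 4·0 + 26·0 = 106
Nadia: 26·2 + 19·0 + 11·2 + 19·3 + 6·2 + 4·0 + 4·3 + 26·1 = 181
Ingrid: 26·1 + 19·1 + 11·3 + 19·2 + 6·1 + 4·2 + 4·1 + 26·2 = 186
Yuki has the highest Borda score (217).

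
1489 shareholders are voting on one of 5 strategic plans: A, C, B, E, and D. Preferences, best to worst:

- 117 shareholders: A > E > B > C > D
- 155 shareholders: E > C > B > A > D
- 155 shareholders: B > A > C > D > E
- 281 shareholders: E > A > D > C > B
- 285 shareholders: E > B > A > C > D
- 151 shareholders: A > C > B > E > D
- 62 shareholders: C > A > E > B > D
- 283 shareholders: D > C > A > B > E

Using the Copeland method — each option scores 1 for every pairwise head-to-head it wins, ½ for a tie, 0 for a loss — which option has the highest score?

A

A: beats C, B, E, and D → score 4.
C: beats B and D; loses to A and E → score 2.
B: beats D; loses to A, C, and E → score 1.
E: beats C, B, and D; loses to A → score 3.
D: loses to A, C, B, and E → score 0.
A has the best pairwise record.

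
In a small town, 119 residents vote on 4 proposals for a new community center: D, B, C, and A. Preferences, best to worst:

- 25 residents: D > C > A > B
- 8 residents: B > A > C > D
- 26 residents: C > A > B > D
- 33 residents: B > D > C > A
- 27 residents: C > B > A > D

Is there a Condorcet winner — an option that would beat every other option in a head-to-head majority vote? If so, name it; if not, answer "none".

C vs D: 61–58 for C.
C vs B: 78–41 for C.
C vs A: 111–8 for C.
C beats every other option head-to-head.

C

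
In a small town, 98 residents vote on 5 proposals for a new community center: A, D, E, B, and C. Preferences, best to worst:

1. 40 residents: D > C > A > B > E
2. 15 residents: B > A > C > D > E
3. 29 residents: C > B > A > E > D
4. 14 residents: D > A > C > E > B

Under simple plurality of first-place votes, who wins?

D

First-place votes: A 0, D 54, E 0, B 15, C 29.
D has the most first-place votes.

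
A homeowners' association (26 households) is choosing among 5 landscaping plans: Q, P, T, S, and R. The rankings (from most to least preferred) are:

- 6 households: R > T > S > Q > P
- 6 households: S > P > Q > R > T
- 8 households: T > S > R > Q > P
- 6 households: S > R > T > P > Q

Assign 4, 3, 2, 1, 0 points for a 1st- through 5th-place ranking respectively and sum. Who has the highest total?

S

Q: 6·1 + 6·2 + 8·1 + 6·0 = 26
P: 6·0 + 6·3 + 8·0 + 6·1 = 24
T: 6·3 + 6·0 + 8·4 + 6·2 = 62
S: 6·2 + 6·4 + 8·3 + 6·4 = 84
R: 6·4 + 6·1 + 8·2 + 6·3 = 64
S has the highest Borda score (84).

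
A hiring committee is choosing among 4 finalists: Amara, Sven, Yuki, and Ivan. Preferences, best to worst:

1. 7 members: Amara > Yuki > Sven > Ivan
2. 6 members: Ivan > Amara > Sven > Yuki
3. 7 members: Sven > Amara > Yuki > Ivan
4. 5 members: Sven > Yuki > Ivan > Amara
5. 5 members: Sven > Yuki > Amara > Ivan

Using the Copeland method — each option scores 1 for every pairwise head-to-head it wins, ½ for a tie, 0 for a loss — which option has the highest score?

Amara: beats Yuki and Ivan; loses to Sven → score 2.
Sven: beats Amara, Yuki, and Ivan → score 3.
Yuki: beats Ivan; loses to Amara and Sven → score 1.
Ivan: loses to Amara, Sven, and Yuki → score 0.
Sven has the best pairwise record.

Sven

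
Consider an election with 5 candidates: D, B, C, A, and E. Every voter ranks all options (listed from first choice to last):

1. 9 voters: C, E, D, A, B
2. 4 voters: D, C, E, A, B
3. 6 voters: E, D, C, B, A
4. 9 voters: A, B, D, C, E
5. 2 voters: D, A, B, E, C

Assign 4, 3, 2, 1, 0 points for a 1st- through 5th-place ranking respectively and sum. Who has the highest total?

D: 9·2 + 4·4 + 6·3 + 9·2 + 2·4 = 78
B: 9·0 + 4·0 + 6·1 + 9·3 + 2·2 = 37
C: 9·4 + 4·3 + 6·2 + 9·1 + 2·0 = 69
A: 9·1 + 4·1 + 6·0 + 9·4 + 2·3 = 55
E: 9·3 + 4·2 + 6·4 + 9·0 + 2·1 = 61
D has the highest Borda score (78).

D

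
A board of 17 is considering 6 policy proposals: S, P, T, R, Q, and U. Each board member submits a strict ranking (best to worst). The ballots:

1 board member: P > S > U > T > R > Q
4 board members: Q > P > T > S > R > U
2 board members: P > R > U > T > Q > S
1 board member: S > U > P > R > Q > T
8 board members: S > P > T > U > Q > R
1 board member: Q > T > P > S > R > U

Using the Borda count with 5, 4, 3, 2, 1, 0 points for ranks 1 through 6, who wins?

P

S: 1·4 + 4·2 + 2·0 + 1·5 + 8·5 + 1·2 = 59
P: 1·5 + 4·4 + 2·5 + 1·3 + 8·4 + 1·3 = 69
T: 1·2 + 4·3 + 2·2 + 1·0 + 8·3 + 1·4 = 46
R: 1·1 + 4·1 + 2·4 + 1·2 + 8·0 + 1·1 = 16
Q: 1·0 + 4·5 + 2·1 + 1·1 + 8·1 + 1·5 = 36
U: 1·3 + 4·0 + 2·3 + 1·4 + 8·2 + 1·0 = 29
P has the highest Borda score (69).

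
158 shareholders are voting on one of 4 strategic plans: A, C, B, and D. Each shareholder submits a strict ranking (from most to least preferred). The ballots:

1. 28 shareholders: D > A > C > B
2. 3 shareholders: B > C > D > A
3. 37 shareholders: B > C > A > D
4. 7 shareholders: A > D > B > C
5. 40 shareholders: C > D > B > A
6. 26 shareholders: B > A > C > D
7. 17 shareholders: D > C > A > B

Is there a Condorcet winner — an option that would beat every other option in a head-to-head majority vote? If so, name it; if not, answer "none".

C vs A: 97–61 for C.
C vs B: 85–73 for C.
C vs D: 106–52 for C.
C beats every other option head-to-head.

C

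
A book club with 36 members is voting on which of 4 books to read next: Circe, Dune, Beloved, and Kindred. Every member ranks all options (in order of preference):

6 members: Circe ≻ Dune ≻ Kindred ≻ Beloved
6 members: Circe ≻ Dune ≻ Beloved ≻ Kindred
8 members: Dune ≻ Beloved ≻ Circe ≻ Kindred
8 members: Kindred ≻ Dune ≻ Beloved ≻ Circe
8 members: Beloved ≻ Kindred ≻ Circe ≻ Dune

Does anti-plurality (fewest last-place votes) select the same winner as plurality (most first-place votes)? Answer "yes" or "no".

no

Anti-plurality — last-place votes: Circe 8, Dune 8, Beloved 6, Kindred 14. Winner: Beloved.
Plurality — first-place votes: Circe 12, Dune 8, Beloved 8, Kindred 8. Winner: Circe.
The two methods disagree.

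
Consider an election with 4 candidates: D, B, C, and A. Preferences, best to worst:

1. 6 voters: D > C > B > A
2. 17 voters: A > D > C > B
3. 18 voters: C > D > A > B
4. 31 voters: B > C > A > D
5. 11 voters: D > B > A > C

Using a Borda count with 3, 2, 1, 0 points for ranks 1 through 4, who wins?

C

D: 6·3 + 17·2 + 18·2 + 31·0 + 11·3 = 121
B: 6·1 + 17·0 + 18·0 + 31·3 + 11·2 = 121
C: 6·2 + 17·1 + 18·3 + 31·2 + 11·0 = 145
A: 6·0 + 17·3 + 18·1 + 31·1 + 11·1 = 111
C has the highest Borda score (145).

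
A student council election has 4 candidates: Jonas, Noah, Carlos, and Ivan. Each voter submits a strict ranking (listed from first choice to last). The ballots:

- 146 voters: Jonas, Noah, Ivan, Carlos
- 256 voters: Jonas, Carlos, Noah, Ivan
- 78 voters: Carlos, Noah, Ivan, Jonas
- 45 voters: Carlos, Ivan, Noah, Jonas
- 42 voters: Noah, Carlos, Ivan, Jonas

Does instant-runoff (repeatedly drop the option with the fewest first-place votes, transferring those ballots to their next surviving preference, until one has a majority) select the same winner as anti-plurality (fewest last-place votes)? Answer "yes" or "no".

no

Instant-runoff — R1 Jonas 402, Noah 42, Carlos 123, Ivan 0 (Jonas winner). Winner: Jonas.
Anti-plurality — last-place votes: Jonas 165, Noah 0, Carlos 146, Ivan 256. Winner: Noah.
The two methods disagree.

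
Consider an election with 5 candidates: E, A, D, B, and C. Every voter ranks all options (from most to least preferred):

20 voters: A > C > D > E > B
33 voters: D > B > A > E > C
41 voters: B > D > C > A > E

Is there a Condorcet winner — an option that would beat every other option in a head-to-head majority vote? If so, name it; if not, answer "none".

D vs E: 94–0 for D.
D vs A: 74–20 for D.
D vs B: 53–41 for D.
D vs C: 74–20 for D.
D beats every other option head-to-head.

D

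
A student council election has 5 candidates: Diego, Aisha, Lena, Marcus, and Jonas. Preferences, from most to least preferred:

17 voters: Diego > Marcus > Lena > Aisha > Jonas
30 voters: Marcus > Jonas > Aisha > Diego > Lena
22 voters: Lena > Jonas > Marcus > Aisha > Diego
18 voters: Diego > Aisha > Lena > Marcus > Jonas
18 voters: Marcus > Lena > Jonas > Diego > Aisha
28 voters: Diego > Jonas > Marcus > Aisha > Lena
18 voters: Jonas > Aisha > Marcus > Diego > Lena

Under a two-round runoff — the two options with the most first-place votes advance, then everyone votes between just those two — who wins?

Marcus

Round 1 first-place votes: Diego 63, Aisha 0, Lena 22, Marcus 48, Jonas 18.
Diego and Marcus advance.
Runoff: Diego is preferred to Marcus by 63 voters; Marcus by 88.
Marcus wins the runoff.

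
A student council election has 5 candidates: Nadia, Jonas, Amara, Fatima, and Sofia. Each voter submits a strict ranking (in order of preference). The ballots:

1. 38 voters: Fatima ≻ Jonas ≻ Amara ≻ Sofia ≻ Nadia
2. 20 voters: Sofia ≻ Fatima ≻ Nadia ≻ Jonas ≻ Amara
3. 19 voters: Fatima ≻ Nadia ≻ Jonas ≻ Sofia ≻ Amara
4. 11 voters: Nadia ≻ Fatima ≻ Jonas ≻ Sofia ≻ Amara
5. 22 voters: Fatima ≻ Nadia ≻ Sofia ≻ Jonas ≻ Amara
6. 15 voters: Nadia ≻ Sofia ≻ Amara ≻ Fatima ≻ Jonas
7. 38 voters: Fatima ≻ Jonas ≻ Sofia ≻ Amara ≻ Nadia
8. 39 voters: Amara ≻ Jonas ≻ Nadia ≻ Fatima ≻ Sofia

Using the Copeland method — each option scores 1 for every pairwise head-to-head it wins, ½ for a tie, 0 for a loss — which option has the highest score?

Fatima

Nadia: beats Sofia; loses to Jonas, Amara, and Fatima → score 1.
Jonas: beats Nadia, Amara, and Sofia; loses to Fatima → score 3.
Amara: beats Nadia; loses to Jonas, Fatima, and Sofia → score 1.
Fatima: beats Nadia, Jonas, Amara, and Sofia → score 4.
Sofia: beats Amara; loses to Nadia, Jonas, and Fatima → score 1.
Fatima has the best pairwise record.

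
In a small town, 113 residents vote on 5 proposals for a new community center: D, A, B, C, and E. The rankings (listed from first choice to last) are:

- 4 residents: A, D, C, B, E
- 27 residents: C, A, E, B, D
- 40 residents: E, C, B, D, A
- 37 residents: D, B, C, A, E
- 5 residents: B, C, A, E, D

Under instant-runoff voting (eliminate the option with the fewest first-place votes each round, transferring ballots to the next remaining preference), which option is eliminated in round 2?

Round 1: D 37, A 4, B 5, C 27, E 40. Eliminate A.
Round 2: D 41, B 5, C 27, E 40. Eliminate B.

B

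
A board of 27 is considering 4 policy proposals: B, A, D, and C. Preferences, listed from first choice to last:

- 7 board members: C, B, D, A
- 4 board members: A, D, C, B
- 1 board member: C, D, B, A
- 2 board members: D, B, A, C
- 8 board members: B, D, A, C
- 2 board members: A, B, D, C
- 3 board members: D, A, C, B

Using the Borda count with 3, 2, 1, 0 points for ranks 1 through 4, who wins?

B: 7·2 + 4·0 + 1·1 + 2·2 + 8·3 + 2·2 + 3·0 = 47
A: 7·0 + 4·3 + 1·0 + 2·1 + 8·1 + 2·3 + 3·2 = 34
D: 7·1 + 4·2 + 1·2 + 2·3 + 8·2 + 2·1 + 3·3 = 50
C: 7·3 + 4·1 + 1·3 + 2·0 + 8·0 + 2·0 + 3·1 = 31
D has the highest Borda score (50).

D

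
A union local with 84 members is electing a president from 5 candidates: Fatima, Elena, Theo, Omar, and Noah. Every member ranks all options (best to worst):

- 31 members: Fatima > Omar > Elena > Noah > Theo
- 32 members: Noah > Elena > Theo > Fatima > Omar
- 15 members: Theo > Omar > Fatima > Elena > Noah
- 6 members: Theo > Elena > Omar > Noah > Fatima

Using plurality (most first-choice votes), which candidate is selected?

Noah

First-place votes: Fatima 31, Elena 0, Theo 21, Omar 0, Noah 32.
Noah has the most first-place votes.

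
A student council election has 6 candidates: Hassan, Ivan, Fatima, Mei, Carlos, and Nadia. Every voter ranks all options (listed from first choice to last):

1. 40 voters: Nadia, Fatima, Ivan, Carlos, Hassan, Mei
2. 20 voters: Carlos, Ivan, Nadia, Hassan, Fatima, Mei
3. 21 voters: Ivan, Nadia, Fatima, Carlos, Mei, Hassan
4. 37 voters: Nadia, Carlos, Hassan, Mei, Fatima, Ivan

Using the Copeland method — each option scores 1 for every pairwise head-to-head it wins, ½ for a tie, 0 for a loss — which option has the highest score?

Hassan: beats Mei; loses to Ivan, Fatima, Carlos, and Nadia → score 1.
Ivan: beats Hassan, Mei, and Carlos; loses to Fatima and Nadia → score 3.
Fatima: beats Hassan, Ivan, Mei, and Carlos; loses to Nadia → score 4.
Mei: loses to Hassan, Ivan, Fatima, Carlos, and Nadia → score 0.
Carlos: beats Hassan and Mei; loses to Ivan, Fatima, and Nadia → score 2.
Nadia: beats Hassan, Ivan, Fatima, Mei, and Carlos → score 5.
Nadia has the best pairwise record.

Nadia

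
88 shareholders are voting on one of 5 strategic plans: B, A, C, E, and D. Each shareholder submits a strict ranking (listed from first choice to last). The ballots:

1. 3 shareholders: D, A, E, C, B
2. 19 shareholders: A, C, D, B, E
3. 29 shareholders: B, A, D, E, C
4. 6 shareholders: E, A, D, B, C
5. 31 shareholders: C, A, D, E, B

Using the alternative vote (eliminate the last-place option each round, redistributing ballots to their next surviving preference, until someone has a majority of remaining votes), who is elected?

C

Round 1: B 29, A 19, C 31, E 6, D 3. Eliminate D.
Round 2: B 29, A 22, C 31, E 6. Eliminate E.
Round 3: B 29, A 28, C 31. Eliminate A.
Round 4: B 35, C 53. C has a majority.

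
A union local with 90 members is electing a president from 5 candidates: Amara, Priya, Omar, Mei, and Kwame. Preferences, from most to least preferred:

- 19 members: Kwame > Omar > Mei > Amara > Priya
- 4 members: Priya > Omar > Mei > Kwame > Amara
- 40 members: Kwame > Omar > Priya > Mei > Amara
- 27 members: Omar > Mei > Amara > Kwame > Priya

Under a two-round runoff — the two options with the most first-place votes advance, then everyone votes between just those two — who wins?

Kwame

Round 1 first-place votes: Amara 0, Priya 4, Omar 27, Mei 0, Kwame 59.
Kwame and Omar advance.
Runoff: Kwame is preferred to Omar by 59 voters; Omar by 31.
Kwame wins the runoff.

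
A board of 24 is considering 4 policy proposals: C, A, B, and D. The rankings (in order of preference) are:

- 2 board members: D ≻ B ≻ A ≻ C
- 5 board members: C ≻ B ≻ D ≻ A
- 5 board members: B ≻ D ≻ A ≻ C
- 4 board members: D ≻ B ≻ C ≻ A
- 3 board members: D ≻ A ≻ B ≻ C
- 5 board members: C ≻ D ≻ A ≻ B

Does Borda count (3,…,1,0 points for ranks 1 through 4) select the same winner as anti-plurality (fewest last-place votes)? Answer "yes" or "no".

Borda — scores: C 34, A 18, B 40, D 52. Winner: D.
Anti-plurality — last-place votes: C 10, A 9, B 5, D 0. Winner: D.
The two methods agree.

yes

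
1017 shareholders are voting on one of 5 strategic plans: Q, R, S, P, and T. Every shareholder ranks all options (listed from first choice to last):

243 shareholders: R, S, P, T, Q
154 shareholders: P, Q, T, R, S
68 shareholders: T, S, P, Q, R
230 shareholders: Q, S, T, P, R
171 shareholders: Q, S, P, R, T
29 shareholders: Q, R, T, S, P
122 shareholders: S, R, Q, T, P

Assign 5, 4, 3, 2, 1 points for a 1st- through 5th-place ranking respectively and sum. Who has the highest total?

Q: 243·1 + 154·4 + 68·2 + 230·5 + 171·5 + 29·5 + 122·3 = 3511
R: 243·5 + 154·2 + 68·1 + 230·1 + 171·2 + 29·4 + 122·4 = 2767
S: 243·4 + 154·1 + 68·4 + 230·4 + 171·4 + 29·2 + 122·5 = 3670
P: 243·3 + 154·5 + 68·3 + 230·2 + 171·3 + 29·1 + 122·1 = 2827
T: 243·2 + 154·3 + 68·5 + 230·3 + 171·1 + 29·3 + 122·2 = 2480
S has the highest Borda score (3670).

S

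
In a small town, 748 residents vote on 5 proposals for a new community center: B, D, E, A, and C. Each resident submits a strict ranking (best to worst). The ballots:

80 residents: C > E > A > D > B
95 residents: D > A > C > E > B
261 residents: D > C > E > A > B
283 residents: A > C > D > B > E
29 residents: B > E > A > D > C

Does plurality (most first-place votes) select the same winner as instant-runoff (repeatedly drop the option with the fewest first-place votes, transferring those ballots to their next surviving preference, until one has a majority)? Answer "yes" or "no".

Plurality — first-place votes: B 29, D 356, E 0, A 283, C 80. Winner: D.
Instant-runoff — R1 B 29, D 356, E 0, A 283, C 80 (E out); R2 B 29, D 356, A 283, C 80 (B out); R3 D 356, A 312, C 80 (C out); R4 D 356, A 392 (A winner). Winner: A.
The two methods disagree.

no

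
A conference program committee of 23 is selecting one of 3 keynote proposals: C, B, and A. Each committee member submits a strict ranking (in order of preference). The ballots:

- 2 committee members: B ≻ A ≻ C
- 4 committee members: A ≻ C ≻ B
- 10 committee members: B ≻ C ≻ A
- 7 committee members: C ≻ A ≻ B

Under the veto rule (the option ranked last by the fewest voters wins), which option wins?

C

Last-place votes: C 2, B 11, A 10.
C is ranked last by the fewest voters, so C wins.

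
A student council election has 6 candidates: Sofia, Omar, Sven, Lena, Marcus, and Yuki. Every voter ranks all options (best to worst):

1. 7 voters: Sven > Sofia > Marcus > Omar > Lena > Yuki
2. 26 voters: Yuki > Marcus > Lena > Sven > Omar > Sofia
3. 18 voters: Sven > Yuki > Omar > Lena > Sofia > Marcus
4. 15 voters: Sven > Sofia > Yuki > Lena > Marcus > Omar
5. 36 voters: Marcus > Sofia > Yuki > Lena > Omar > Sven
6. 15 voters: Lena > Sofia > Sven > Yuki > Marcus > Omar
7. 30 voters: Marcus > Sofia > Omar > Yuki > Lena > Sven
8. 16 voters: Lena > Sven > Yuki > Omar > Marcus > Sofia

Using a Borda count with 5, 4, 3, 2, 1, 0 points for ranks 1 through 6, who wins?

Marcus

Sofia: 7·4 + 26·0 + 18·1 + 15·4 + 36·4 + 15·4 + 30·4 + 16·0 = 430
Omar: 7·2 + 26·1 + 18·3 + 15·0 + 36·1 + 15·0 + 30·3 + 16·2 = 252
Sven: 7·5 + 26·2 + 18·5 + 15·5 + 36·0 + 15·3 + 30·0 + 16·4 = 361
Lena: 7·1 + 26·3 + 18·2 + 15·2 + 36·2 + 15·5 + 30·1 + 16·5 = 408
Marcus: 7·3 + 26·4 + 18·0 + 15·1 + 36·5 + 15·1 + 30·5 + 16·1 = 501
Yuki: 7·0 + 26·5 + 18·4 + 15·3 + 36·3 + 15·2 + 30·2 + 16·3 = 493
Marcus has the highest Borda score (501).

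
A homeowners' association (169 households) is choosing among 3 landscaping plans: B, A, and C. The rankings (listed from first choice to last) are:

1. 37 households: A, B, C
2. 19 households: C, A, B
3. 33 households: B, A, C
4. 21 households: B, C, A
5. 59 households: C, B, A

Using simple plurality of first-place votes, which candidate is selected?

First-place votes: B 54, A 37, C 78.
C has the most first-place votes.

C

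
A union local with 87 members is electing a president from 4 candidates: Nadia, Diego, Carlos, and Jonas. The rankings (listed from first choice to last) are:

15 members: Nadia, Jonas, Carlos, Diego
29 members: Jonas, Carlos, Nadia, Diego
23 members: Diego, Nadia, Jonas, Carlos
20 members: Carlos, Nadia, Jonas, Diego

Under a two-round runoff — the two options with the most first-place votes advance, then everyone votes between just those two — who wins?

Round 1 first-place votes: Nadia 15, Diego 23, Carlos 20, Jonas 29.
Jonas and Diego advance.
Runoff: Jonas is preferred to Diego by 64 voters; Diego by 23.
Jonas wins the runoff.

Jonas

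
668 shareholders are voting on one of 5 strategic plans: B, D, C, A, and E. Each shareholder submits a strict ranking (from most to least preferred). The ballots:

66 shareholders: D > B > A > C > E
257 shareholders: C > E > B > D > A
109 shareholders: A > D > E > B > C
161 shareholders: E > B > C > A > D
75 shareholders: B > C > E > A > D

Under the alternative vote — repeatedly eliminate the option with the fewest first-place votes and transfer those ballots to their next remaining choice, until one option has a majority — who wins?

C

Round 1: B 75, D 66, C 257, A 109, E 161. Eliminate D.
Round 2: B 141, C 257, A 109, E 161. Eliminate A.
Round 3: B 141, C 257, E 270. Eliminate B.
Round 4: C 398, E 270. C has a majority.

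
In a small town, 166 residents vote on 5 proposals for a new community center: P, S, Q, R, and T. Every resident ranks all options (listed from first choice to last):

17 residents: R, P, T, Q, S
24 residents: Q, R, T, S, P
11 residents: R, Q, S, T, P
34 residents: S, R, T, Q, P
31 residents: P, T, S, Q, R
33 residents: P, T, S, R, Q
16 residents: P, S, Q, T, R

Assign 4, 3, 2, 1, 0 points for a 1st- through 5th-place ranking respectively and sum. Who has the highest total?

P: 17·3 + 24·0 + 11·0 + 34·0 + 31·4 + 33·4 + 16·4 = 371
S: 17·0 + 24·1 + 11·2 + 34·4 + 31·2 + 33·2 + 16·3 = 358
Q: 17·1 + 24·4 + 11·3 + 34·1 + 31·1 + 33·0 + 16·2 = 243
R: 17·4 + 24·3 + 11·4 + 34·3 + 31·0 + 33·1 + 16·0 = 319
T: 17·2 + 24·2 + 11·1 + 34·2 + 31·3 + 33·3 + 16·1 = 369
P has the highest Borda score (371).

P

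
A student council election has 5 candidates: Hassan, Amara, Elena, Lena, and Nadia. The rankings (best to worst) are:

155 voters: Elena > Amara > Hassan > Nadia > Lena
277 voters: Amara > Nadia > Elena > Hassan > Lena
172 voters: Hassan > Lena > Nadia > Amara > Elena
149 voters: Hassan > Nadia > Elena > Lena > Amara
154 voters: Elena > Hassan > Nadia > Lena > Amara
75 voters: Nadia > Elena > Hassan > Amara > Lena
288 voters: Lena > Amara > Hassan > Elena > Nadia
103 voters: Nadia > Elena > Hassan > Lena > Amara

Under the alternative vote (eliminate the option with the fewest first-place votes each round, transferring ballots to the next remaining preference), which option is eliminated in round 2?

Round 1: Hassan 321, Amara 277, Elena 309, Lena 288, Nadia 178. Eliminate Nadia.
Round 2: Hassan 321, Amara 277, Elena 487, Lena 288. Eliminate Amara.

Amara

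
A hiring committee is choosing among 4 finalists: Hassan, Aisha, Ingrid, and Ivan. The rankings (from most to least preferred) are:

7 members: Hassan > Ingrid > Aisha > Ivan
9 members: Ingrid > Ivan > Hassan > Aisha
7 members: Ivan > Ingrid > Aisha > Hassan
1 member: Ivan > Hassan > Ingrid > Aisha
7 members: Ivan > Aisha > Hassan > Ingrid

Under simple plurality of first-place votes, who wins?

Ivan

First-place votes: Hassan 7, Aisha 0, Ingrid 9, Ivan 15.
Ivan has the most first-place votes.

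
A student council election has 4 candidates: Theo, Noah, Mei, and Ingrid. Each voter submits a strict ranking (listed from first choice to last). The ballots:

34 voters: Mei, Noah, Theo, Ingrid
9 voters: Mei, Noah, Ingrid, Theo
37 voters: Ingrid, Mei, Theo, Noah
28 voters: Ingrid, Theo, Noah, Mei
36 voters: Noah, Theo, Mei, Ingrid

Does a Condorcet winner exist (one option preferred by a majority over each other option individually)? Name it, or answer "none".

Mei

Mei vs Theo: 80–64 for Mei.
Mei vs Noah: 80–64 for Mei.
Mei vs Ingrid: 79–65 for Mei.
Mei beats every other option head-to-head.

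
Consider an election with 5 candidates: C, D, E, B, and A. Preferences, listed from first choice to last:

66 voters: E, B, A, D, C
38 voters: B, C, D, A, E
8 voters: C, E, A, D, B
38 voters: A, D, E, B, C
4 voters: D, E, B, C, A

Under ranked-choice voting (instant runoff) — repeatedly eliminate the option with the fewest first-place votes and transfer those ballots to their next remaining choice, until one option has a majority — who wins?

Round 1: C 8, D 4, E 66, B 38, A 38. Eliminate D.
Round 2: C 8, E 70, B 38, A 38. Eliminate C.
Round 3: E 78, B 38, A 38. E has a majority.

E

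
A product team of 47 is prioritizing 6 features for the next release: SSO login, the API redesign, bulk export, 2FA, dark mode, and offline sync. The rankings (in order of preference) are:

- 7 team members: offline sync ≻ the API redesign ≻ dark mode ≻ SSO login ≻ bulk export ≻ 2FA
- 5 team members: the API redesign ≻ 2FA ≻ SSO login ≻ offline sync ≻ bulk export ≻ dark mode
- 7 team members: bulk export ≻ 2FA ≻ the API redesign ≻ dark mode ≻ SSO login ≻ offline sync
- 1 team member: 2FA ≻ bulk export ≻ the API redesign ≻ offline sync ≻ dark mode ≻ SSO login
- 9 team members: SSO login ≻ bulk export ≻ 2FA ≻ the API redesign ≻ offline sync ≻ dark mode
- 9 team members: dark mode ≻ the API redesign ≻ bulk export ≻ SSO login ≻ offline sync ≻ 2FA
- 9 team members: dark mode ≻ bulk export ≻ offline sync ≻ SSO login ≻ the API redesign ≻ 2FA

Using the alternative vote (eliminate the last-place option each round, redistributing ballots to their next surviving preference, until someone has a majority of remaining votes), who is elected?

dark mode

Round 1: SSO login 9, the API redesign 5, bulk export 7, 2FA 1, dark mode 18, offline sync 7. Eliminate 2FA.
Round 2: SSO login 9, the API redesign 5, bulk export 8, dark mode 18, offline sync 7. Eliminate the API redesign.
Round 3: SSO login 14, bulk export 8, dark mode 18, offline sync 7. Eliminate offline sync.
Round 4: SSO login 14, bulk export 8, dark mode 25. Dark mode has a majority.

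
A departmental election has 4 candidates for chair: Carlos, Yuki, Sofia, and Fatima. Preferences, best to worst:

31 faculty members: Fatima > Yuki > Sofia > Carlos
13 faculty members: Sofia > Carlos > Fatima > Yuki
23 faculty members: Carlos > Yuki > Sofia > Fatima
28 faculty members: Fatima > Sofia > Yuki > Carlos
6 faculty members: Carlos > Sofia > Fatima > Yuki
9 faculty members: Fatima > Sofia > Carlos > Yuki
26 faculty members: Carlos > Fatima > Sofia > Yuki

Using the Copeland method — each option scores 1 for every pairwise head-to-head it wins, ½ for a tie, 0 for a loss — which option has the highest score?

Fatima

Carlos: beats Yuki; ties Fatima; loses to Sofia → score 1.5.
Yuki: loses to Carlos, Sofia, and Fatima → score 0.
Sofia: beats Carlos and Yuki; loses to Fatima → score 2.
Fatima: beats Yuki and Sofia; ties Carlos → score 2.5.
Fatima has the best pairwise record.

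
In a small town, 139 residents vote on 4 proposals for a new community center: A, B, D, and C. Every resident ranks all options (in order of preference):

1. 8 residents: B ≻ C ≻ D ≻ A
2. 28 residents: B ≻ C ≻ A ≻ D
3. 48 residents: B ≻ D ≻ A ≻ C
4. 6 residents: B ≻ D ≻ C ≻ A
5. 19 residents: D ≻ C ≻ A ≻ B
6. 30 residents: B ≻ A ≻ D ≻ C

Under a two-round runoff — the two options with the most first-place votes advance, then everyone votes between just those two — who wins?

Round 1 first-place votes: A 0, B 120, D 19, C 0.
B and D advance.
Runoff: B is preferred to D by 120 voters; D by 19.
B wins the runoff.

B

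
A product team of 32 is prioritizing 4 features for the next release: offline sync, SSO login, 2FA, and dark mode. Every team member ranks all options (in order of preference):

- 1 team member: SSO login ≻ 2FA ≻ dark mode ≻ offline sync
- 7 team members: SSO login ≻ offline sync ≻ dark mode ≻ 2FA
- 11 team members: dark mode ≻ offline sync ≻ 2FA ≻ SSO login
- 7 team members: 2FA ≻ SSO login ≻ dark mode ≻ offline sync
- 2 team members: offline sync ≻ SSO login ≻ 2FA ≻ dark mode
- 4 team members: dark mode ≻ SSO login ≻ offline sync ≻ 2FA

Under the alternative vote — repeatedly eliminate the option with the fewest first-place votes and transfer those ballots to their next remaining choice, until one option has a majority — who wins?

Round 1: offline sync 2, SSO login 8, 2FA 7, dark mode 15. Eliminate offline sync.
Round 2: SSO login 10, 2FA 7, dark mode 15. Eliminate 2FA.
Round 3: SSO login 17, dark mode 15. SSO login has a majority.

SSO login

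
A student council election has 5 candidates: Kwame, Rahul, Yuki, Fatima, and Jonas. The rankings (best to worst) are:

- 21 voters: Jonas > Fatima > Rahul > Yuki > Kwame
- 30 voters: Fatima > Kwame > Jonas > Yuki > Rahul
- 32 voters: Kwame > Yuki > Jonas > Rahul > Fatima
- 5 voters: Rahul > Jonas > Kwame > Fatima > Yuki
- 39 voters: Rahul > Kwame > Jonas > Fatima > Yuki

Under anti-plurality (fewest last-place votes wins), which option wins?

Jonas

Last-place votes: Kwame 21, Rahul 30, Yuki 44, Fatima 32, Jonas 0.
Jonas is ranked last by the fewest voters, so Jonas wins.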